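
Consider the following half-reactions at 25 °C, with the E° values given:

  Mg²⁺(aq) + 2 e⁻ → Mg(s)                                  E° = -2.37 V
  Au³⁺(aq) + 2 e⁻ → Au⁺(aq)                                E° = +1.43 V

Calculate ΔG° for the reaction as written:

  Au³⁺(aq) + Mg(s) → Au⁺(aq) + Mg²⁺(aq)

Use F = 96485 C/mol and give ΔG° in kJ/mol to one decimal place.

As written, Au³⁺/Au⁺ is reduced (cathode) and Mg²⁺/Mg is oxidised (anode), so E°cell = (+1.43) − (-2.37) = +3.80 V.
Balancing electrons gives n = 2.
ΔG° = −nFE° = −(2)(96485)(+3.80) = -733,286 J = -733.3 kJ/mol.

-733.3 kJ/mol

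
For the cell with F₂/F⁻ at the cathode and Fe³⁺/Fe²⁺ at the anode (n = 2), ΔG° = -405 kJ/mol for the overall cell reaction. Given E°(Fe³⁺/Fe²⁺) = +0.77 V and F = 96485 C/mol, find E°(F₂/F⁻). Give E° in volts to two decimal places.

+2.87 V

E°cell = −ΔG°/(nF) = −(-405×10³)/((2)(96485)) = +2.099 V.
Since F₂/F⁻ is the cathode and Fe³⁺/Fe²⁺ the anode, E°cell = E°(F₂/F⁻) − E°(Fe³⁺/Fe²⁺).
So E°(F₂/F⁻) = E°cell + E°(Fe³⁺/Fe²⁺) = +2.099 + (+0.77) = +2.87 V.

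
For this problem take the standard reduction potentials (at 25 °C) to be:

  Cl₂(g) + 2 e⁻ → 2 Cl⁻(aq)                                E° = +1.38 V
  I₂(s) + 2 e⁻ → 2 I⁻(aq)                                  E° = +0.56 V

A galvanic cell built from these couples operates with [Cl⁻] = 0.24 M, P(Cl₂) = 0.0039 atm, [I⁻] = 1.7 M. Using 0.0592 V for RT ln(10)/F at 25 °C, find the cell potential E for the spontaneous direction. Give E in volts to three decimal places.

+0.799 V

Cl₂/Cl⁻ is the cathode (higher E°), I₂/I⁻ the anode: E°cell = +1.38 − (+0.56) = +0.82 V, n = 2.
Overall: Cl₂(g) + 2 I⁻(aq) → 2 Cl⁻(aq) + I₂(s)
Q = [Cl⁻]^2 / (P(Cl₂)·[I⁻]^2); log Q = 0.708.
E = E° − (0.0592/n) log Q = +0.82 − (0.0592/2)(0.708) = +0.799 V.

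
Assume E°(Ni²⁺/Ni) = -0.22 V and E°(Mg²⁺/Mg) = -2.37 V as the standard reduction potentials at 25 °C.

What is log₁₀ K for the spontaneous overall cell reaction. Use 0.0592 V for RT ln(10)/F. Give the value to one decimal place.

Cathode: Ni²⁺/Ni; anode: Mg²⁺/Mg. E°cell = +2.15 V, n = 2.
log K = nE°cell / 0.0592 = (2)(+2.15) / 0.0592 = 72.6.

72.6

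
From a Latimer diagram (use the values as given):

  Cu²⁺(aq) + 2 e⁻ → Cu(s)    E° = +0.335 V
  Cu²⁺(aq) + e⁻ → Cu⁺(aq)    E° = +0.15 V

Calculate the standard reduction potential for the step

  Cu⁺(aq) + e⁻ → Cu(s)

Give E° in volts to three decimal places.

Sequential free energies add, so n₃E°₃ = n₁E°₁ + n₂E°₂.
With n₃ = 2, and the known step contributing 1×(+0.15) V, the unknown satisfies 1·E° = 2×(+0.335) − 1×(+0.15) = +0.520.
E° = +0.520 / 1 = +0.520 V.

+0.520 V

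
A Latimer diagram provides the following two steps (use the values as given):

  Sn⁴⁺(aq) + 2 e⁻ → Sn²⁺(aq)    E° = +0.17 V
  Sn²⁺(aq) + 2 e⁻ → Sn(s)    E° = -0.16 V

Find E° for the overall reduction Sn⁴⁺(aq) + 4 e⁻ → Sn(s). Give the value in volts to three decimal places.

Adding the free-energy changes (−nFE°) of the two steps gives −n₃FE°₃ = −n₁FE°₁ − n₂FE°₂.
E°₃ = (2×+0.17 + 2×-0.16) / 4 = (+0.020) / 4 = +0.005 V.

+0.005 V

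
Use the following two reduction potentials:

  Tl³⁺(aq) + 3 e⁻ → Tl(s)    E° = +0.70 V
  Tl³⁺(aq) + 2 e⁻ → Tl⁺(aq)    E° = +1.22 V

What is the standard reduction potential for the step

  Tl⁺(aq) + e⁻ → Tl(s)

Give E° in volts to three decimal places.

-0.340 V

Sequential free energies add, so n₃E°₃ = n₁E°₁ + n₂E°₂.
With n₃ = 3, and the known step contributing 2×(+1.22) V, the unknown satisfies 1·E° = 3×(+0.70) − 2×(+1.22) = -0.340.
E° = -0.340 / 1 = -0.340 V.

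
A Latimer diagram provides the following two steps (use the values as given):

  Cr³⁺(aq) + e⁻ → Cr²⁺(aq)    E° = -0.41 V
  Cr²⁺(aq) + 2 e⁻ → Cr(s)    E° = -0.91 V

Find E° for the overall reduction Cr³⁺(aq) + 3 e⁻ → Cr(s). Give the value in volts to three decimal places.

-0.743 V

Adding the free-energy changes (−nFE°) of the two steps gives −n₃FE°₃ = −n₁FE°₁ − n₂FE°₂.
E°₃ = (1×-0.41 + 2×-0.91) / 3 = (-2.230) / 3 = -0.743 V.
Simply averaging or adding the two E° values would be wrong; the electron-weighted sum is required.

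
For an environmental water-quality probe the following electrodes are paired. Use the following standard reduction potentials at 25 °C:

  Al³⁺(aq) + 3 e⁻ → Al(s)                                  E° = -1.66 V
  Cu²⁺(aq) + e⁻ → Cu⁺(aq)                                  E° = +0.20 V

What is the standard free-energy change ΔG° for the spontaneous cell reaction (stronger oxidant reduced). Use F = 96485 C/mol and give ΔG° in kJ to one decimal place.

-538.4 kJ

Cu²⁺/Cu⁺ (E° = +0.20 V) is the cathode; Al³⁺/Al (E° = -1.66 V) is the anode, so E°cell = +1.86 V.
Balancing electrons gives n = 3 (lcm of 1 and 3).
ΔG° = −nFE° = −(3)(96485)(+1.86) = -538,386 J = -538.4 kJ.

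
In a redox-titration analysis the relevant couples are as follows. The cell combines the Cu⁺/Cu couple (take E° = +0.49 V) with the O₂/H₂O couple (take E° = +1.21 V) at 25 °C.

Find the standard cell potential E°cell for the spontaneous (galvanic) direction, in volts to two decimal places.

The O₂/H₂O couple has the higher reduction potential, so it is the cathode; Cu⁺/Cu is oxidised at the anode.
E°cell = E°(cathode) − E°(anode) = (+1.21) − (+0.49) = +0.72 V.
Since E°cell > 0, the reaction is spontaneous under standard conditions.

+0.72 V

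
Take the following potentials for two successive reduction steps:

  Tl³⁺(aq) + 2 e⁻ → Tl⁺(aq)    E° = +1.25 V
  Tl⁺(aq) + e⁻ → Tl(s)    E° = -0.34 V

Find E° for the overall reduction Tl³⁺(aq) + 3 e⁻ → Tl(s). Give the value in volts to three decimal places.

Standard free energies of sequential steps add: ΔG°₃ = ΔG°₁ + ΔG°₂, so n₃E°₃ = n₁E°₁ + n₂E°₂.
E°₃ = (2×+1.25 + 1×-0.34) / 3 = (+2.160) / 3 = +0.720 V.
Simply averaging or adding the two E° values would be wrong; the electron-weighted sum is required.

+0.720 V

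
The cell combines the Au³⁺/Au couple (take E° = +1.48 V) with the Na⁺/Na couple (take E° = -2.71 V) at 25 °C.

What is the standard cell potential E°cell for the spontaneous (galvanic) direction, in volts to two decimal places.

The Au³⁺/Au couple has the higher reduction potential, so it is the cathode; Na⁺/Na is oxidised at the anode.
E°cell = E°(cathode) − E°(anode) = (+1.48) − (-2.71) = +4.19 V.

+4.19 V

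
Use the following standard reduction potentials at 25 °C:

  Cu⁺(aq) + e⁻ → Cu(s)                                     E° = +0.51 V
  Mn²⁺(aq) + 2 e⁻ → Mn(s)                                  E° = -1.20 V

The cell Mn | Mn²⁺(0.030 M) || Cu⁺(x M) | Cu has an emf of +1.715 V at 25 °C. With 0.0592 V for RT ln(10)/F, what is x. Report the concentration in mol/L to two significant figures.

Cu⁺/Cu is the cathode, Mn²⁺/Mn the anode: E°cell = +1.71 V, n = 2.
Overall reaction: 2 Cu⁺(aq) + Mn(s) → 2 Cu(s) + Mn²⁺(aq); Q = [Mn²⁺]^1/[Cu⁺]^2.
From E = E° − (0.0592/n) log Q: log Q = (E° − E)·n/0.0592 = (+1.71 − (+1.715))·2/0.0592 = -0.1689.
So 2·log[Cu⁺] = 1·log(0.03) − log Q = -1.5229 − (-0.1689) = -1.3540; log[Cu⁺] = -1.3540 / 2 = -0.6770; [Cu⁺] = 10^(-0.6770) ≈ 0.21 M.

0.21 M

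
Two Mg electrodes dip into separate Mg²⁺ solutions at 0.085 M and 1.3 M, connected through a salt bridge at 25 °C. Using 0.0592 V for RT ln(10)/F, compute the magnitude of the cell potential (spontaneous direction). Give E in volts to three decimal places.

For a concentration cell E°cell = 0. The 1.3 M side is the cathode (reduction is favoured where [Mg²⁺] is higher).
With n = 2, E = −(0.0592/2) log([Mg²⁺]ₐₙ/[Mg²⁺]꜀ₐₜ) = −(0.0592/2) log(0.085/1.3) = −(0.0592/2)(-1.185) = +0.035 V.

+0.035 V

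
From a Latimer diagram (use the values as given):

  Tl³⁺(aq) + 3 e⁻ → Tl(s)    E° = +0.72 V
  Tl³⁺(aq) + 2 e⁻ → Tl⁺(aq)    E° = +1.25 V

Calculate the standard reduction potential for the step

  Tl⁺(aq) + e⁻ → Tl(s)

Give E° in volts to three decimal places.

-0.340 V

Sequential free energies add, so n₃E°₃ = n₁E°₁ + n₂E°₂.
With n₃ = 3, and the known step contributing 2×(+1.25) V, the unknown satisfies 1·E° = 3×(+0.72) − 2×(+1.25) = -0.340.
E° = -0.340 / 1 = -0.340 V.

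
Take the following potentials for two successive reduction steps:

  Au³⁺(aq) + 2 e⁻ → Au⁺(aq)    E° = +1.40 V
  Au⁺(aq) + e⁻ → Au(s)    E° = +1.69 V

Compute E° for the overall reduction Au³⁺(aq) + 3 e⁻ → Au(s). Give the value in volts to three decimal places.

Adding the free-energy changes (−nFE°) of the two steps gives −n₃FE°₃ = −n₁FE°₁ − n₂FE°₂.
E°₃ = (2×+1.40 + 1×+1.69) / 3 = (+4.490) / 3 = +1.497 V.

+1.497 V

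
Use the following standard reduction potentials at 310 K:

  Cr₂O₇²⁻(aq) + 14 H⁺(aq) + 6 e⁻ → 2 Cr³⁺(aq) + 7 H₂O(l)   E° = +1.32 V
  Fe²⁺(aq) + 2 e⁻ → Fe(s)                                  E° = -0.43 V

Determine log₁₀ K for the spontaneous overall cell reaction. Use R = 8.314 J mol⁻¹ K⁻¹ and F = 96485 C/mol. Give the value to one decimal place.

Cathode: Cr₂O₇²⁻/Cr³⁺; anode: Fe²⁺/Fe. E°cell = (+1.32) − (-0.43) = +1.75 V, with n = 6.
ΔG° = −nFE° = −RT ln K, so ln K = nFE°/(RT) = (6)(96485)(+1.75) / ((8.314)(310)) = 393.077.
log₁₀ K = 393.077 / ln 10 = 170.7.

170.7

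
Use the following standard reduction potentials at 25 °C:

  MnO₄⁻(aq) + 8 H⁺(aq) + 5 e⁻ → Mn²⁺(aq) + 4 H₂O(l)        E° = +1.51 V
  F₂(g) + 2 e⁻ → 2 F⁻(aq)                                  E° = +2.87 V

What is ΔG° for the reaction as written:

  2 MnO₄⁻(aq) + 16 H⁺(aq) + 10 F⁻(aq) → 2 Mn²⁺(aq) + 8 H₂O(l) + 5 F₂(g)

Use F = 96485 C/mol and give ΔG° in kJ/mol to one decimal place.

+1312.2 kJ/mol

As written, MnO₄⁻/Mn²⁺ is reduced (cathode) and F₂/F⁻ is oxidised (anode), so E°cell = (+1.51) − (+2.87) = -1.36 V.
Balancing electrons gives n = 10.
ΔG° = −nFE° = −(10)(96485)(-1.36) = 1,312,196 J = +1312.2 kJ/mol.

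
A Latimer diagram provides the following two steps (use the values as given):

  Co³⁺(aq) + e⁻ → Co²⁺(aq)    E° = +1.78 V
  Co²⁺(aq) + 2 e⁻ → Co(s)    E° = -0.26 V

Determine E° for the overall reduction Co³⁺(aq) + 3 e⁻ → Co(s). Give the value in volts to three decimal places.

Standard free energies of sequential steps add: ΔG°₃ = ΔG°₁ + ΔG°₂, so n₃E°₃ = n₁E°₁ + n₂E°₂.
E°₃ = (1×+1.78 + 2×-0.26) / 3 = (+1.260) / 3 = +0.420 V.

+0.420 V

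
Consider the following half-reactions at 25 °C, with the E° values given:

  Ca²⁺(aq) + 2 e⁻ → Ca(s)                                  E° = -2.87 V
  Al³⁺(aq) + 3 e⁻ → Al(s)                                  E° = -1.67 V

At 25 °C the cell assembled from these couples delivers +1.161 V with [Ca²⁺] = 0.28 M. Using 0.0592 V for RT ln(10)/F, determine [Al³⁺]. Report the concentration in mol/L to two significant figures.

Al³⁺/Al is the cathode, Ca²⁺/Ca the anode: E°cell = +1.20 V, n = 6.
Overall reaction: 2 Al³⁺(aq) + 3 Ca(s) → 2 Al(s) + 3 Ca²⁺(aq); Q = [Ca²⁺]^3/[Al³⁺]^2.
From E = E° − (0.0592/n) log Q: log Q = (E° − E)·n/0.0592 = (+1.20 − (+1.161))·6/0.0592 = 3.9527.
So 2·log[Al³⁺] = 3·log(0.28) − log Q = -1.6585 − (3.9527) = -5.6112; log[Al³⁺] = -5.6112 / 2 = -2.8056; [Al³⁺] = 10^(-2.8056) ≈ 0.0016 M.

0.0016 M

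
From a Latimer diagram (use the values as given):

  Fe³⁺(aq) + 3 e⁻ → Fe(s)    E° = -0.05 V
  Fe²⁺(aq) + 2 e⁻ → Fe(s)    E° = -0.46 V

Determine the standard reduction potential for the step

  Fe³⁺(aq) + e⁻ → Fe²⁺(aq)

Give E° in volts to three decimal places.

+0.770 V

Sequential free energies add, so n₃E°₃ = n₁E°₁ + n₂E°₂.
With n₃ = 3, and the known step contributing 2×(-0.46) V, the unknown satisfies 1·E° = 3×(-0.05) − 2×(-0.46) = +0.770.
E° = +0.770 / 1 = +0.770 V.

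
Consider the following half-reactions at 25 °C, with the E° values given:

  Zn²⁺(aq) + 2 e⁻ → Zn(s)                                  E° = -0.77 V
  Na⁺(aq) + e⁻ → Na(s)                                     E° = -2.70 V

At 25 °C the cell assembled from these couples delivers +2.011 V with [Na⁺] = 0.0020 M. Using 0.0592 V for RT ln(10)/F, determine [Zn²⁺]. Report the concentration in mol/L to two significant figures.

Zn²⁺/Zn is the cathode, Na⁺/Na the anode: E°cell = +1.93 V, n = 2.
Overall reaction: Zn²⁺(aq) + 2 Na(s) → Zn(s) + 2 Na⁺(aq); Q = [Na⁺]^2/[Zn²⁺]^1.
From E = E° − (0.0592/n) log Q: log Q = (E° − E)·n/0.0592 = (+1.93 − (+2.011))·2/0.0592 = -2.7365.
So 1·log[Zn²⁺] = 2·log(0.002) − log Q = -5.3979 − (-2.7365) = -2.6614; [Zn²⁺] = 10^(-2.6614) ≈ 0.0022 M.

0.0022 M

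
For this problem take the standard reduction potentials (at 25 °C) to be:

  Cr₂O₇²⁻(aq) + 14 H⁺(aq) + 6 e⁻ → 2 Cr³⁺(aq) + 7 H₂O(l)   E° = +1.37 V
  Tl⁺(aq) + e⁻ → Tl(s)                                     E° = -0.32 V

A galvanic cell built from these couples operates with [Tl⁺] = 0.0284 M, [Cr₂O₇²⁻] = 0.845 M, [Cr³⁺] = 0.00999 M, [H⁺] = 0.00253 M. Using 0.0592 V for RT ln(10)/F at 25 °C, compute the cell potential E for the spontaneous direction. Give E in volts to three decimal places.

+1.462 V

Cr₂O₇²⁻/Cr³⁺ is the cathode (higher E°), Tl⁺/Tl the anode: E°cell = +1.37 − (-0.32) = +1.69 V, n = 6.
Overall: Cr₂O₇²⁻(aq) + 14 H⁺(aq) + 6 Tl(s) → 2 Cr³⁺(aq) + 7 H₂O(l) + 6 Tl⁺(aq)
Q = [Cr³⁺]^2·[Tl⁺]^6 / ([Cr₂O₇²⁻]·[H⁺]^14); log Q = 23.148.
E = E° − (0.0592/n) log Q = +1.69 − (0.0592/6)(23.148) = +1.462 V.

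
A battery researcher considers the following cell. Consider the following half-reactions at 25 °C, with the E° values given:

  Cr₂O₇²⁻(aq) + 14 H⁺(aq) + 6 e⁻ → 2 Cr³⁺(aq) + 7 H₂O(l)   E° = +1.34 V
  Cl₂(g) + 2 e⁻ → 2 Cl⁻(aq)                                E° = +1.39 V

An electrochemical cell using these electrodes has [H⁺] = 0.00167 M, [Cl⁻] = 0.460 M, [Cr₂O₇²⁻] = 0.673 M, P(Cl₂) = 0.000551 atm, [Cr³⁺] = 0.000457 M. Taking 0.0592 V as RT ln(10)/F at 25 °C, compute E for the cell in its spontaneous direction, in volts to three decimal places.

+0.293 V

Cl₂/Cl⁻ is the cathode (higher E°), Cr₂O₇²⁻/Cr³⁺ the anode: E°cell = +1.39 − (+1.34) = +0.05 V, n = 6.
Overall: 3 Cl₂(g) + 2 Cr³⁺(aq) + 7 H₂O(l) → 6 Cl⁻(aq) + Cr₂O₇²⁻(aq) + 14 H⁺(aq)
Q = [Cl⁻]^6·[Cr₂O₇²⁻]·[H⁺]^14 / (P(Cl₂)^3·[Cr³⁺]^2); log Q = -24.621.
E = E° − (0.0592/n) log Q = +0.05 − (0.0592/6)(-24.621) = +0.293 V.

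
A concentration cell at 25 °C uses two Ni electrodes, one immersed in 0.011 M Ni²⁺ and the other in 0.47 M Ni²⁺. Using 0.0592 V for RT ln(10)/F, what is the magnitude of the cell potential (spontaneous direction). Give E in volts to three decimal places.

For a concentration cell E°cell = 0. The 0.47 M side is the cathode (reduction is favoured where [Ni²⁺] is higher).
With n = 2, E = −(0.0592/2) log([Ni²⁺]ₐₙ/[Ni²⁺]꜀ₐₜ) = −(0.0592/2) log(0.011/0.47) = −(0.0592/2)(-1.631) = +0.048 V.

+0.048 V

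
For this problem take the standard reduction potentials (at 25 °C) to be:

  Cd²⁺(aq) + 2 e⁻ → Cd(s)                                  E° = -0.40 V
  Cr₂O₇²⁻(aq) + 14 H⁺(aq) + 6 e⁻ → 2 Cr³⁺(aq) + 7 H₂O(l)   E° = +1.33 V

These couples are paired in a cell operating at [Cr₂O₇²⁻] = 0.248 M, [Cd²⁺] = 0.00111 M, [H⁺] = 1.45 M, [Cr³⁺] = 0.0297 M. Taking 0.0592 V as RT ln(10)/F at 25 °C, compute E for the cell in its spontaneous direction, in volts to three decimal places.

+1.864 V

Cr₂O₇²⁻/Cr³⁺ is the cathode (higher E°), Cd²⁺/Cd the anode: E°cell = +1.33 − (-0.40) = +1.73 V, n = 6.
Overall: Cr₂O₇²⁻(aq) + 14 H⁺(aq) + 3 Cd(s) → 2 Cr³⁺(aq) + 7 H₂O(l) + 3 Cd²⁺(aq)
Q = [Cr³⁺]^2·[Cd²⁺]^3 / ([Cr₂O₇²⁻]·[H⁺]^14); log Q = -13.572.
E = E° − (0.0592/n) log Q = +1.73 − (0.0592/6)(-13.572) = +1.864 V.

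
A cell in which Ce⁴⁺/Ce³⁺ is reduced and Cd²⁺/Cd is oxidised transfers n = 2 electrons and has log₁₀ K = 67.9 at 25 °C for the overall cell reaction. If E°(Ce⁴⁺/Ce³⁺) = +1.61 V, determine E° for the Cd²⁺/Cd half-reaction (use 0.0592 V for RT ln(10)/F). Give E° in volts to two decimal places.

E°cell = (0.0592/n)·log K = (0.0592/2)(67.9) = +2.010 V.
Since Ce⁴⁺/Ce³⁺ is the cathode and Cd²⁺/Cd the anode, E°cell = E°(Ce⁴⁺/Ce³⁺) − E°(Cd²⁺/Cd).
So E°(Cd²⁺/Cd) = E°(Ce⁴⁺/Ce³⁺) − E°cell = (+1.61) − (+2.010) = -0.40 V.

-0.40 V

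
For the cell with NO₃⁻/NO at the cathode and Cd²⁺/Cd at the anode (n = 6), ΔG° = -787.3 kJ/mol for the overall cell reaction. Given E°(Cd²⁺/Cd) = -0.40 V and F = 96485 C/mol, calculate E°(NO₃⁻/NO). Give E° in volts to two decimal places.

+0.96 V

E°cell = −ΔG°/(nF) = −(-787.3×10³)/((6)(96485)) = +1.360 V.
Since NO₃⁻/NO is the cathode and Cd²⁺/Cd the anode, E°cell = E°(NO₃⁻/NO) − E°(Cd²⁺/Cd).
So E°(NO₃⁻/NO) = E°cell + E°(Cd²⁺/Cd) = +1.360 + (-0.40) = +0.96 V.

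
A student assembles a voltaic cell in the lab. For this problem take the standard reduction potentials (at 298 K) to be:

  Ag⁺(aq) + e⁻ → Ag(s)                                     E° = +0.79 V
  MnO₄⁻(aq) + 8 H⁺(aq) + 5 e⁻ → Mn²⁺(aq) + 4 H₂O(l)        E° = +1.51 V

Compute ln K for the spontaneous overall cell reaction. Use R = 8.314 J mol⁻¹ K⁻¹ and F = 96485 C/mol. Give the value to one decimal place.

140.2

Cathode: MnO₄⁻/Mn²⁺; anode: Ag⁺/Ag. E°cell = (+1.51) − (+0.79) = +0.72 V, with n = 5.
ΔG° = −nFE° = −RT ln K, so ln K = nFE°/(RT) = (5)(96485)(+0.72) / ((8.314)(298)) = 140.196.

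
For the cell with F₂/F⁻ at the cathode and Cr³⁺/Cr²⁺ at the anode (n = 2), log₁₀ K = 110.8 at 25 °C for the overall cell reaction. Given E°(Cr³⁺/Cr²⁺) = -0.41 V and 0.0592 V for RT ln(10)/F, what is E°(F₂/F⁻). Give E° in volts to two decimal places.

+2.87 V

E°cell = (0.0592/n)·log K = (0.0592/2)(110.8) = +3.280 V.
Since F₂/F⁻ is the cathode and Cr³⁺/Cr²⁺ the anode, E°cell = E°(F₂/F⁻) − E°(Cr³⁺/Cr²⁺).
So E°(F₂/F⁻) = E°cell + E°(Cr³⁺/Cr²⁺) = +3.280 + (-0.41) = +2.87 V.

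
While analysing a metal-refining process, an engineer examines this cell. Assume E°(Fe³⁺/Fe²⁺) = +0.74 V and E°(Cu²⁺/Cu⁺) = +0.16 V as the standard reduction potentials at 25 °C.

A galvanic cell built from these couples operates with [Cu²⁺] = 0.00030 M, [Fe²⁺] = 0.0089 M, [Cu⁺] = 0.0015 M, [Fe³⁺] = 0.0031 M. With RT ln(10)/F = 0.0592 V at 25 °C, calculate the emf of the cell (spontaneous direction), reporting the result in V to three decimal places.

Fe³⁺/Fe²⁺ is the cathode (higher E°), Cu²⁺/Cu⁺ the anode: E°cell = +0.74 − (+0.16) = +0.58 V, n = 1.
Overall: Fe³⁺(aq) + Cu⁺(aq) → Fe²⁺(aq) + Cu²⁺(aq)
Q = [Fe²⁺]·[Cu²⁺] / ([Fe³⁺]·[Cu⁺]); log Q = -0.241.
E = E° − (0.0592/n) log Q = +0.58 − (0.0592/1)(-0.241) = +0.594 V.

+0.594 V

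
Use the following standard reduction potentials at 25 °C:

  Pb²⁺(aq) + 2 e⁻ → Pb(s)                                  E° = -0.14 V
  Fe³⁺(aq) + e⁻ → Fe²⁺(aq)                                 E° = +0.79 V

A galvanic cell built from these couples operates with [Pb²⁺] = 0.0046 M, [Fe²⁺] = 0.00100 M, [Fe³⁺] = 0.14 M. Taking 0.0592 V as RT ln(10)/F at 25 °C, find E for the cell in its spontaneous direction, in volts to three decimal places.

Fe³⁺/Fe²⁺ is the cathode (higher E°), Pb²⁺/Pb the anode: E°cell = +0.79 − (-0.14) = +0.93 V, n = 2.
Overall: 2 Fe³⁺(aq) + Pb(s) → 2 Fe²⁺(aq) + Pb²⁺(aq)
Q = [Fe²⁺]^2·[Pb²⁺] / ([Fe³⁺]^2); log Q = -6.629.
E = E° − (0.0592/n) log Q = +0.93 − (0.0592/2)(-6.629) = +1.126 V.

+1.126 V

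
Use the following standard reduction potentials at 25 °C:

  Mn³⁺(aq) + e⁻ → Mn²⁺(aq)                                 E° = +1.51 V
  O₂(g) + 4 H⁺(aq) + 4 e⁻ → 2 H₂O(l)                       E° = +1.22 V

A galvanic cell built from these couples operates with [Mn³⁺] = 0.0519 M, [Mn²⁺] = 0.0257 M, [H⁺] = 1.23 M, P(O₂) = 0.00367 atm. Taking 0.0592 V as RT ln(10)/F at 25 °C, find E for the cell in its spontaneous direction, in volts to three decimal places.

+0.339 V

Mn³⁺/Mn²⁺ is the cathode (higher E°), O₂/H₂O the anode: E°cell = +1.51 − (+1.22) = +0.29 V, n = 4.
Overall: 4 Mn³⁺(aq) + 2 H₂O(l) → 4 Mn²⁺(aq) + O₂(g) + 4 H⁺(aq)
Q = [Mn²⁺]^4·P(O₂)·[H⁺]^4 / ([Mn³⁺]^4); log Q = -3.297.
E = E° − (0.0592/n) log Q = +0.29 − (0.0592/4)(-3.297) = +0.339 V.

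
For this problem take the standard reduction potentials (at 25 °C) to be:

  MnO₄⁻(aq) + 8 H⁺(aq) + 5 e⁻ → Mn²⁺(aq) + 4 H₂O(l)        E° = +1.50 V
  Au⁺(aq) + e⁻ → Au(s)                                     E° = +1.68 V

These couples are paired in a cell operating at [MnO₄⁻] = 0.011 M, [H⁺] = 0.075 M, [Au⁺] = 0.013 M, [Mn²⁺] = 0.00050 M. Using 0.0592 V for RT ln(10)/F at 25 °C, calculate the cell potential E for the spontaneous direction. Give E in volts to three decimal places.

+0.159 V

Au⁺/Au is the cathode (higher E°), MnO₄⁻/Mn²⁺ the anode: E°cell = +1.68 − (+1.50) = +0.18 V, n = 5.
Overall: 5 Au⁺(aq) + Mn²⁺(aq) + 4 H₂O(l) → 5 Au(s) + MnO₄⁻(aq) + 8 H⁺(aq)
Q = [MnO₄⁻]·[H⁺]^8 / ([Au⁺]^5·[Mn²⁺]); log Q = 1.773.
E = E° − (0.0592/n) log Q = +0.18 − (0.0592/5)(1.773) = +0.159 V.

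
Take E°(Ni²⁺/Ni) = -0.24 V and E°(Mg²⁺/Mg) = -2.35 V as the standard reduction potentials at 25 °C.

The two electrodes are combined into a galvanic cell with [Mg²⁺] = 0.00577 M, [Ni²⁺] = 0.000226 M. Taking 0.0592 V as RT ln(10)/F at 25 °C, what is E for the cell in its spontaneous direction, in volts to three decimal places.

Ni²⁺/Ni is the cathode (higher E°), Mg²⁺/Mg the anode: E°cell = -0.24 − (-2.35) = +2.11 V, n = 2.
Overall: Ni²⁺(aq) + Mg(s) → Ni(s) + Mg²⁺(aq)
Q = [Mg²⁺] / ([Ni²⁺]); log Q = 1.407.
E = E° − (0.0592/n) log Q = +2.11 − (0.0592/2)(1.407) = +2.068 V.

+2.068 V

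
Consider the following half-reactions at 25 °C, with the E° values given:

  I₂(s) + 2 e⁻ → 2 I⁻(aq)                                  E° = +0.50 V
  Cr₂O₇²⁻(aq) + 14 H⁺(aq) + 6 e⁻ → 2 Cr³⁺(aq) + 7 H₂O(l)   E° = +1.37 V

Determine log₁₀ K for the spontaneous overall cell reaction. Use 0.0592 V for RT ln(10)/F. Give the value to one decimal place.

88.2

Cathode: Cr₂O₇²⁻/Cr³⁺; anode: I₂/I⁻. E°cell = +0.87 V, n = 6.
log K = nE°cell / 0.0592 = (6)(+0.87) / 0.0592 = 88.2.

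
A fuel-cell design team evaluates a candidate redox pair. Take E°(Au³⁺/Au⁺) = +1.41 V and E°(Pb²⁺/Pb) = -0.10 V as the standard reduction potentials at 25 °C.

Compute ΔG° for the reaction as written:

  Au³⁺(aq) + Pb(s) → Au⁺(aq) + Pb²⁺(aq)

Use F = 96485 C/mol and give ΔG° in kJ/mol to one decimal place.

As written, Au³⁺/Au⁺ is reduced (cathode) and Pb²⁺/Pb is oxidised (anode), so E°cell = (+1.41) − (-0.10) = +1.51 V.
Balancing electrons gives n = 2.
ΔG° = −nFE° = −(2)(96485)(+1.51) = -291,385 J = -291.4 kJ/mol.

-291.4 kJ/mol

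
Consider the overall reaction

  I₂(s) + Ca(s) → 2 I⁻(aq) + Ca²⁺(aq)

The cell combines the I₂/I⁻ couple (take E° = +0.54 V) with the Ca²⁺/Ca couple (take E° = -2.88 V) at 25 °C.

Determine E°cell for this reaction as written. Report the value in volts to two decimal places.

+3.42 V

The I₂/I⁻ couple has the higher reduction potential, so it is the cathode; Ca²⁺/Ca is oxidised at the anode.
E°cell = E°(cathode) − E°(anode) = (+0.54) − (-2.88) = +3.42 V.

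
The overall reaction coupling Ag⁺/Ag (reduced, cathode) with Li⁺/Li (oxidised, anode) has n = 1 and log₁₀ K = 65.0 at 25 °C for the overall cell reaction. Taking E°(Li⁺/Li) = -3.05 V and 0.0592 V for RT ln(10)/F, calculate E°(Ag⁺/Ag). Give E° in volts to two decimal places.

E°cell = (0.0592/n)·log K = (0.0592/1)(65.0) = +3.848 V.
Since Ag⁺/Ag is the cathode and Li⁺/Li the anode, E°cell = E°(Ag⁺/Ag) − E°(Li⁺/Li).
So E°(Ag⁺/Ag) = E°cell + E°(Li⁺/Li) = +3.848 + (-3.05) = +0.80 V.

+0.80 V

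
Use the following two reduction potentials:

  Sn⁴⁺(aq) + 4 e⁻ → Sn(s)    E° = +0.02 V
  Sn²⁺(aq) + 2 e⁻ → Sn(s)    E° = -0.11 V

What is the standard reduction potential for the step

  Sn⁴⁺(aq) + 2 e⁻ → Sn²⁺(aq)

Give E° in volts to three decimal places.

Sequential free energies add, so n₃E°₃ = n₁E°₁ + n₂E°₂.
With n₃ = 4, and the known step contributing 2×(-0.11) V, the unknown satisfies 2·E° = 4×(+0.02) − 2×(-0.11) = +0.300.
E° = +0.300 / 2 = +0.150 V.

+0.150 V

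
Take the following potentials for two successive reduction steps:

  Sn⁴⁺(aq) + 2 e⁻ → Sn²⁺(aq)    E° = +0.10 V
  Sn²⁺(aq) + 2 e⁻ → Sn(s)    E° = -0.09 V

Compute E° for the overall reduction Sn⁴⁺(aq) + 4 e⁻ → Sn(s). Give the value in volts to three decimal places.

+0.005 V

Since ΔG° = −nFE° is additive over sequential reductions, n₃E°₃ = n₁E°₁ + n₂E°₂.
E°₃ = (2×+0.10 + 2×-0.09) / 4 = (+0.020) / 4 = +0.005 V.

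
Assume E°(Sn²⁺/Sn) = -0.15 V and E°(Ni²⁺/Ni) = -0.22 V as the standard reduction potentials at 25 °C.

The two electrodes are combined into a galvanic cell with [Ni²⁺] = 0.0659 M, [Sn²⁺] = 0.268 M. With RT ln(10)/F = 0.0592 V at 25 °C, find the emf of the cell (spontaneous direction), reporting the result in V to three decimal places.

Sn²⁺/Sn is the cathode (higher E°), Ni²⁺/Ni the anode: E°cell = -0.15 − (-0.22) = +0.07 V, n = 2.
Overall: Sn²⁺(aq) + Ni(s) → Sn(s) + Ni²⁺(aq)
Q = [Ni²⁺] / ([Sn²⁺]); log Q = -0.609.
E = E° − (0.0592/n) log Q = +0.07 − (0.0592/2)(-0.609) = +0.088 V.

+0.088 V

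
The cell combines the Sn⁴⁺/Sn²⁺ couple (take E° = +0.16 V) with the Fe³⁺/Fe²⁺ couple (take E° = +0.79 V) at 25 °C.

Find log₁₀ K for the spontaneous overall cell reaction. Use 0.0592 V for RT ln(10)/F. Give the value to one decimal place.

Cathode: Fe³⁺/Fe²⁺; anode: Sn⁴⁺/Sn²⁺. E°cell = +0.63 V, n = 2.
log K = nE°cell / 0.0592 = (2)(+0.63) / 0.0592 = 21.3.

21.3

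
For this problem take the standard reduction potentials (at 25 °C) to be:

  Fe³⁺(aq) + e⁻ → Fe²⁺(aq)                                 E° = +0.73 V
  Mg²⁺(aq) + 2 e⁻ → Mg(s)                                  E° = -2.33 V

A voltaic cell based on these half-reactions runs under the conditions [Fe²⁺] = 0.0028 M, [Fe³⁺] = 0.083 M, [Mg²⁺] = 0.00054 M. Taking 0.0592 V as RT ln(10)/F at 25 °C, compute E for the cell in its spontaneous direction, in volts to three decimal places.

+3.244 V

Fe³⁺/Fe²⁺ is the cathode (higher E°), Mg²⁺/Mg the anode: E°cell = +0.73 − (-2.33) = +3.06 V, n = 2.
Overall: 2 Fe³⁺(aq) + Mg(s) → 2 Fe²⁺(aq) + Mg²⁺(aq)
Q = [Fe²⁺]^2·[Mg²⁺] / ([Fe³⁺]^2); log Q = -6.211.
E = E° − (0.0592/n) log Q = +3.06 − (0.0592/2)(-6.211) = +3.244 V.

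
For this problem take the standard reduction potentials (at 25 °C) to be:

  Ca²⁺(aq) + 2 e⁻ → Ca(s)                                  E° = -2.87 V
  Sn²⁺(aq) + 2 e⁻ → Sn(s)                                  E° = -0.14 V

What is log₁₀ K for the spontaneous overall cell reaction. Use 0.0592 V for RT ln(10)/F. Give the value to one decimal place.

92.2

Cathode: Sn²⁺/Sn; anode: Ca²⁺/Ca. E°cell = +2.73 V, n = 2.
log K = nE°cell / 0.0592 = (2)(+2.73) / 0.0592 = 92.2.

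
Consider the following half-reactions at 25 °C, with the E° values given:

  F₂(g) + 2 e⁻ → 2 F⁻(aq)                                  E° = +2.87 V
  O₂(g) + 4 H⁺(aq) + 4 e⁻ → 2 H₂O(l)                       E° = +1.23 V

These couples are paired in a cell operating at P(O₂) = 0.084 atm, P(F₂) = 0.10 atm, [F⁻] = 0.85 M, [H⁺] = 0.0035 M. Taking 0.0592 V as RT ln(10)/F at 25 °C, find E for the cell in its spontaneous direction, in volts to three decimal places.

+1.776 V

F₂/F⁻ is the cathode (higher E°), O₂/H₂O the anode: E°cell = +2.87 − (+1.23) = +1.64 V, n = 4.
Overall: 2 F₂(g) + 2 H₂O(l) → 4 F⁻(aq) + O₂(g) + 4 H⁺(aq)
Q = [F⁻]^4·P(O₂)·[H⁺]^4 / (P(F₂)^2); log Q = -9.182.
E = E° − (0.0592/n) log Q = +1.64 − (0.0592/4)(-9.182) = +1.776 V.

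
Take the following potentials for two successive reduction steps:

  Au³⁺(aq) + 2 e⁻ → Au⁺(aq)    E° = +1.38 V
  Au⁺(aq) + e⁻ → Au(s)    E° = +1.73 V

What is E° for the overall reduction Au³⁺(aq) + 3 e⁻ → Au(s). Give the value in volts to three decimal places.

+1.497 V

Since ΔG° = −nFE° is additive over sequential reductions, n₃E°₃ = n₁E°₁ + n₂E°₂.
E°₃ = (2×+1.38 + 1×+1.73) / 3 = (+4.490) / 3 = +1.497 V.
E° values themselves are not directly additive — weighting by electron count is essential.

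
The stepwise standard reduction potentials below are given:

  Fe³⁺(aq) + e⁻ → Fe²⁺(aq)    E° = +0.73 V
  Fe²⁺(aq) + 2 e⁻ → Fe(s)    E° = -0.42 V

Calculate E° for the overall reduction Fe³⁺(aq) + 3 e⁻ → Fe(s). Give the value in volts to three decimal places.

Standard free energies of sequential steps add: ΔG°₃ = ΔG°₁ + ΔG°₂, so n₃E°₃ = n₁E°₁ + n₂E°₂.
E°₃ = (1×+0.73 + 2×-0.42) / 3 = (-0.110) / 3 = -0.037 V.
E° values themselves are not directly additive — weighting by electron count is essential.

-0.037 V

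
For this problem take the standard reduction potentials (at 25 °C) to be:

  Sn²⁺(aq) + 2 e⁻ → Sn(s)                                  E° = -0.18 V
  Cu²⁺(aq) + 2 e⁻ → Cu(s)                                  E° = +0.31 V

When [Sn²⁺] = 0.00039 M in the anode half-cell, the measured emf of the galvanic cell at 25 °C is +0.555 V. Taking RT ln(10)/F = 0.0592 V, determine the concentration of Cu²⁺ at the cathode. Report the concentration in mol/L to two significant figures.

Cu²⁺/Cu is the cathode, Sn²⁺/Sn the anode: E°cell = +0.49 V, n = 2.
Overall reaction: Cu²⁺(aq) + Sn(s) → Cu(s) + Sn²⁺(aq); Q = [Sn²⁺]^1/[Cu²⁺]^1.
From E = E° − (0.0592/n) log Q: log Q = (E° − E)·n/0.0592 = (+0.49 − (+0.555))·2/0.0592 = -2.1959.
So 1·log[Cu²⁺] = 1·log(0.00039) − log Q = -3.4089 − (-2.1959) = -1.2130; [Cu²⁺] = 10^(-1.2130) ≈ 0.061 M.

0.061 M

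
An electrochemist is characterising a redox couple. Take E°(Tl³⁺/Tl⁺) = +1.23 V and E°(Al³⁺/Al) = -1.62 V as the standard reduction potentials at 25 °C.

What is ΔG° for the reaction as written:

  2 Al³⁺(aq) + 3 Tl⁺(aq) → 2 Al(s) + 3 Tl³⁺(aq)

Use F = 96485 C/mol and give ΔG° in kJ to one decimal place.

+1649.9 kJ

As written, Al³⁺/Al is reduced (cathode) and Tl³⁺/Tl⁺ is oxidised (anode), so E°cell = (-1.62) − (+1.23) = -2.85 V.
Balancing electrons gives n = 6.
ΔG° = −nFE° = −(6)(96485)(-2.85) = 1,649,894 J = +1649.9 kJ.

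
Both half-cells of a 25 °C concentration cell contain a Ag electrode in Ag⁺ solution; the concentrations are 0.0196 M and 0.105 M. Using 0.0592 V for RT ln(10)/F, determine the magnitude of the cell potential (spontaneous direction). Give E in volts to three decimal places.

For a concentration cell E°cell = 0. The 0.105 M side is the cathode (reduction is favoured where [Ag⁺] is higher).
With n = 1, E = −(0.0592/1) log([Ag⁺]ₐₙ/[Ag⁺]꜀ₐₜ) = −(0.0592/1) log(0.0196/0.105) = −(0.0592/1)(-0.729) = +0.043 V.

+0.043 V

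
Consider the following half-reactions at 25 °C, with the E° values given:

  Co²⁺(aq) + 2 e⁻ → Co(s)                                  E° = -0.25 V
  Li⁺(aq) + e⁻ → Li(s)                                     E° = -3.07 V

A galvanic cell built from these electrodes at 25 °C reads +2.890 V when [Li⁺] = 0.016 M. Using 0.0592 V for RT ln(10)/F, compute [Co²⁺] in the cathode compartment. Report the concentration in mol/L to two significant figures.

Co²⁺/Co is the cathode, Li⁺/Li the anode: E°cell = +2.82 V, n = 2.
Overall reaction: Co²⁺(aq) + 2 Li(s) → Co(s) + 2 Li⁺(aq); Q = [Li⁺]^2/[Co²⁺]^1.
From E = E° − (0.0592/n) log Q: log Q = (E° − E)·n/0.0592 = (+2.82 − (+2.890))·2/0.0592 = -2.3649.
So 1·log[Co²⁺] = 2·log(0.016) − log Q = -3.5918 − (-2.3649) = -1.2269; [Co²⁺] = 10^(-1.2269) ≈ 0.059 M.

0.059 M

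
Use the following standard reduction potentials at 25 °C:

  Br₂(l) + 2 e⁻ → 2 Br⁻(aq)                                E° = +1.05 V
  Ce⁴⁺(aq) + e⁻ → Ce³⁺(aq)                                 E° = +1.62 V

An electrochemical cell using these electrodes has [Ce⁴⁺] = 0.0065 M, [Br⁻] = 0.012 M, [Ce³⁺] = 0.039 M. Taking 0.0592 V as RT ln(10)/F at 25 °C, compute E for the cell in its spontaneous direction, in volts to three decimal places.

Ce⁴⁺/Ce³⁺ is the cathode (higher E°), Br₂/Br⁻ the anode: E°cell = +1.62 − (+1.05) = +0.57 V, n = 2.
Overall: 2 Ce⁴⁺(aq) + 2 Br⁻(aq) → 2 Ce³⁺(aq) + Br₂(l)
Q = [Ce³⁺]^2 / ([Ce⁴⁺]^2·[Br⁻]^2); log Q = 5.398.
E = E° − (0.0592/n) log Q = +0.57 − (0.0592/2)(5.398) = +0.410 V.

+0.410 V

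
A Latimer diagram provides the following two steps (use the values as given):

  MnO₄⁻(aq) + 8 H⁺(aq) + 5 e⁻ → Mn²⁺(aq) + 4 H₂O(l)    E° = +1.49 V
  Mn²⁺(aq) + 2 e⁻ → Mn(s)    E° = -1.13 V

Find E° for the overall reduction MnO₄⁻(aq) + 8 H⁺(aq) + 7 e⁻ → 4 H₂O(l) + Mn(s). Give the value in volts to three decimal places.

+0.741 V

Since ΔG° = −nFE° is additive over sequential reductions, n₃E°₃ = n₁E°₁ + n₂E°₂.
E°₃ = (5×+1.49 + 2×-1.13) / 7 = (+5.190) / 7 = +0.741 V.
Simply averaging or adding the two E° values would be wrong; the electron-weighted sum is required.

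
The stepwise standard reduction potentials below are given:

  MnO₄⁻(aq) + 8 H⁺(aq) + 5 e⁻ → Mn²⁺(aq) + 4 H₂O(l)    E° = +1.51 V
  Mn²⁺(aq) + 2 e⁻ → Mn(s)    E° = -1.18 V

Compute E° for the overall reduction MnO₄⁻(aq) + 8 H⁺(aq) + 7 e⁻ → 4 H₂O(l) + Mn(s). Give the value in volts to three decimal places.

Standard free energies of sequential steps add: ΔG°₃ = ΔG°₁ + ΔG°₂, so n₃E°₃ = n₁E°₁ + n₂E°₂.
E°₃ = (5×+1.51 + 2×-1.18) / 7 = (+5.190) / 7 = +0.741 V.

+0.741 V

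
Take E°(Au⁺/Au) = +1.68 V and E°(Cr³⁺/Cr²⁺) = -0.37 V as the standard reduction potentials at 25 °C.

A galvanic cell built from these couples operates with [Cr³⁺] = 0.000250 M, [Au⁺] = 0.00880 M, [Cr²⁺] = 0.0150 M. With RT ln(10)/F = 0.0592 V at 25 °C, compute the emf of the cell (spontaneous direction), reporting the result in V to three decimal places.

Au⁺/Au is the cathode (higher E°), Cr³⁺/Cr²⁺ the anode: E°cell = +1.68 − (-0.37) = +2.05 V, n = 1.
Overall: Au⁺(aq) + Cr²⁺(aq) → Au(s) + Cr³⁺(aq)
Q = [Cr³⁺] / ([Au⁺]·[Cr²⁺]); log Q = 0.277.
E = E° − (0.0592/n) log Q = +2.05 − (0.0592/1)(0.277) = +2.034 V.

+2.034 V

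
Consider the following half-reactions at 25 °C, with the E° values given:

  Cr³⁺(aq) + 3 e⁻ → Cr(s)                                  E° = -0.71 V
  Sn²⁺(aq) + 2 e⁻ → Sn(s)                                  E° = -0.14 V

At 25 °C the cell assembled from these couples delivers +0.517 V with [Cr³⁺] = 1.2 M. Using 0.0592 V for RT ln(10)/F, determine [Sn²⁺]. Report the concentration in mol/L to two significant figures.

Sn²⁺/Sn is the cathode, Cr³⁺/Cr the anode: E°cell = +0.57 V, n = 6.
Overall reaction: 3 Sn²⁺(aq) + 2 Cr(s) → 3 Sn(s) + 2 Cr³⁺(aq); Q = [Cr³⁺]^2/[Sn²⁺]^3.
From E = E° − (0.0592/n) log Q: log Q = (E° − E)·n/0.0592 = (+0.57 − (+0.517))·6/0.0592 = 5.3716.
So 3·log[Sn²⁺] = 2·log(1.2) − log Q = 0.1584 − (5.3716) = -5.2132; log[Sn²⁺] = -5.2132 / 3 = -1.7377; [Sn²⁺] = 10^(-1.7377) ≈ 0.018 M.

0.018 M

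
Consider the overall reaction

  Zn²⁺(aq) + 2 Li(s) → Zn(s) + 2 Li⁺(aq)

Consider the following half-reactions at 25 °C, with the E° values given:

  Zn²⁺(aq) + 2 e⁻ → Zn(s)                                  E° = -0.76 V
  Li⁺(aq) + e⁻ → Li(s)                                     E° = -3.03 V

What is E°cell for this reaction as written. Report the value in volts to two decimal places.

+2.27 V

The Zn²⁺/Zn couple has the higher reduction potential, so it is the cathode; Li⁺/Li is oxidised at the anode.
E°cell = E°(cathode) − E°(anode) = (-0.76) − (-3.03) = +2.27 V.
Since E°cell > 0, the reaction is spontaneous under standard conditions.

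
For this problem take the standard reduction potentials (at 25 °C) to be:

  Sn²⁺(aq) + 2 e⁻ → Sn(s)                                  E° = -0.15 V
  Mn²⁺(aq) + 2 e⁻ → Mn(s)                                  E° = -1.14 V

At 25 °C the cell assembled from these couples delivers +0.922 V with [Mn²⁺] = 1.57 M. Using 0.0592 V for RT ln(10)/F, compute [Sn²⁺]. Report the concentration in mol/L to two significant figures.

0.0079 M

Sn²⁺/Sn is the cathode, Mn²⁺/Mn the anode: E°cell = +0.99 V, n = 2.
Overall reaction: Sn²⁺(aq) + Mn(s) → Sn(s) + Mn²⁺(aq); Q = [Mn²⁺]^1/[Sn²⁺]^1.
From E = E° − (0.0592/n) log Q: log Q = (E° − E)·n/0.0592 = (+0.99 − (+0.922))·2/0.0592 = 2.2973.
So 1·log[Sn²⁺] = 1·log(1.57) − log Q = 0.1959 − (2.2973) = -2.1014; [Sn²⁺] = 10^(-2.1014) ≈ 0.0079 M.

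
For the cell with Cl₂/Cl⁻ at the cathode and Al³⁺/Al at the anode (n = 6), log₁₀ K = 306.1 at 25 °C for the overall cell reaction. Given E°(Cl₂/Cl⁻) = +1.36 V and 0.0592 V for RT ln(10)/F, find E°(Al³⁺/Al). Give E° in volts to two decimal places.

-1.66 V

E°cell = (0.0592/n)·log K = (0.0592/6)(306.1) = +3.020 V.
Since Cl₂/Cl⁻ is the cathode and Al³⁺/Al the anode, E°cell = E°(Cl₂/Cl⁻) − E°(Al³⁺/Al).
So E°(Al³⁺/Al) = E°(Cl₂/Cl⁻) − E°cell = (+1.36) − (+3.020) = -1.66 V.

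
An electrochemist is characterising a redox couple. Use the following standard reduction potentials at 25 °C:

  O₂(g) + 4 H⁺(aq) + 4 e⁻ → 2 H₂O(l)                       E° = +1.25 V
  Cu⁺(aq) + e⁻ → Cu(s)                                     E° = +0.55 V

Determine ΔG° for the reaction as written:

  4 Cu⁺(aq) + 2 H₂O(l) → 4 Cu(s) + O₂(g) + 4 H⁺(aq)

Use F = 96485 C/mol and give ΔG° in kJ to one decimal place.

As written, Cu⁺/Cu is reduced (cathode) and O₂/H₂O is oxidised (anode), so E°cell = (+0.55) − (+1.25) = -0.70 V.
Balancing electrons gives n = 4.
ΔG° = −nFE° = −(4)(96485)(-0.70) = 270,158 J = +270.2 kJ.

+270.2 kJ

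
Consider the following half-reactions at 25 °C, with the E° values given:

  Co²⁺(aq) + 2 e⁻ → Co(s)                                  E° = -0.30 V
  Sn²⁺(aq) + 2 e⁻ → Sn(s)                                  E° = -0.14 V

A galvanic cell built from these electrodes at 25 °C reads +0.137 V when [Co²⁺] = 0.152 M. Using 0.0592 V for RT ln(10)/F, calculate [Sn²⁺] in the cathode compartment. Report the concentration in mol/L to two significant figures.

Sn²⁺/Sn is the cathode, Co²⁺/Co the anode: E°cell = +0.16 V, n = 2.
Overall reaction: Sn²⁺(aq) + Co(s) → Sn(s) + Co²⁺(aq); Q = [Co²⁺]^1/[Sn²⁺]^1.
From E = E° − (0.0592/n) log Q: log Q = (E° − E)·n/0.0592 = (+0.16 − (+0.137))·2/0.0592 = 0.7770.
So 1·log[Sn²⁺] = 1·log(0.152) − log Q = -0.8182 − (0.7770) = -1.5952; [Sn²⁺] = 10^(-1.5952) ≈ 0.025 M.

0.025 M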